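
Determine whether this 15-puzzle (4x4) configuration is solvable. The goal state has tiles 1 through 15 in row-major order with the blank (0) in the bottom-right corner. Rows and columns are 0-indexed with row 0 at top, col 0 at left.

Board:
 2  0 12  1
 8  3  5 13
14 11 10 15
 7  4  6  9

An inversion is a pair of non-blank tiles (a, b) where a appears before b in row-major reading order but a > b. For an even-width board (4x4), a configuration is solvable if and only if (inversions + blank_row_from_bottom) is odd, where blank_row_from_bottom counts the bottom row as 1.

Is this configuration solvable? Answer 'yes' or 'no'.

Inversions: 44
Blank is in row 0 (0-indexed from top), which is row 4 counting from the bottom (bottom = 1).
44 + 4 = 48, which is even, so the puzzle is not solvable.

Answer: no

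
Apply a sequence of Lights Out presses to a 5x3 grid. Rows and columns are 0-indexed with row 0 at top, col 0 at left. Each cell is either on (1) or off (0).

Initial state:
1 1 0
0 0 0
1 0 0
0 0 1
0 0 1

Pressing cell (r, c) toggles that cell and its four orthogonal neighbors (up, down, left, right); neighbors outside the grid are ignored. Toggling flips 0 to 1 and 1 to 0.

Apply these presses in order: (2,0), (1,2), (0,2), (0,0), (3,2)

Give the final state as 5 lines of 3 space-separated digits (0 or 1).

After press 1 at (2,0):
1 1 0
1 0 0
0 1 0
1 0 1
0 0 1

After press 2 at (1,2):
1 1 1
1 1 1
0 1 1
1 0 1
0 0 1

After press 3 at (0,2):
1 0 0
1 1 0
0 1 1
1 0 1
0 0 1

After press 4 at (0,0):
0 1 0
0 1 0
0 1 1
1 0 1
0 0 1

After press 5 at (3,2):
0 1 0
0 1 0
0 1 0
1 1 0
0 0 0

Answer: 0 1 0
0 1 0
0 1 0
1 1 0
0 0 0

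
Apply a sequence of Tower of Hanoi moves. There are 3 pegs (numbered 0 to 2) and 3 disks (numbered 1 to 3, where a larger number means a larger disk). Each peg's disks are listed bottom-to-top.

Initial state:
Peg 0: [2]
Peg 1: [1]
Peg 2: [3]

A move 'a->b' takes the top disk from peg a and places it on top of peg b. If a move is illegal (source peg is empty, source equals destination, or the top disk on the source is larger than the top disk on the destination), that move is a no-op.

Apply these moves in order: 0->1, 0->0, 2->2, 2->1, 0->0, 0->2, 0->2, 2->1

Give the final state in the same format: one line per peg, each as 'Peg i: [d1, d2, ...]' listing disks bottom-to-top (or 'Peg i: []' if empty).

Answer: Peg 0: []
Peg 1: [1]
Peg 2: [3, 2]

Derivation:
After move 1 (0->1):
Peg 0: [2]
Peg 1: [1]
Peg 2: [3]

After move 2 (0->0):
Peg 0: [2]
Peg 1: [1]
Peg 2: [3]

After move 3 (2->2):
Peg 0: [2]
Peg 1: [1]
Peg 2: [3]

After move 4 (2->1):
Peg 0: [2]
Peg 1: [1]
Peg 2: [3]

After move 5 (0->0):
Peg 0: [2]
Peg 1: [1]
Peg 2: [3]

After move 6 (0->2):
Peg 0: []
Peg 1: [1]
Peg 2: [3, 2]

After move 7 (0->2):
Peg 0: []
Peg 1: [1]
Peg 2: [3, 2]

After move 8 (2->1):
Peg 0: []
Peg 1: [1]
Peg 2: [3, 2]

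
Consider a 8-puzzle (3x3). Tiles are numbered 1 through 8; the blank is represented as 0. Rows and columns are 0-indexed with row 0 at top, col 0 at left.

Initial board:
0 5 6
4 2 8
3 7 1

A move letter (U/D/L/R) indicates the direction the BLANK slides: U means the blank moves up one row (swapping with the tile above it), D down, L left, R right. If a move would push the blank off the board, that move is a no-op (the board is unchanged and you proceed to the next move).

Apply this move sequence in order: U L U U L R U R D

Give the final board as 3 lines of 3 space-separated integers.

Answer: 5 6 8
4 2 0
3 7 1

Derivation:
After move 1 (U):
0 5 6
4 2 8
3 7 1

After move 2 (L):
0 5 6
4 2 8
3 7 1

After move 3 (U):
0 5 6
4 2 8
3 7 1

After move 4 (U):
0 5 6
4 2 8
3 7 1

After move 5 (L):
0 5 6
4 2 8
3 7 1

After move 6 (R):
5 0 6
4 2 8
3 7 1

After move 7 (U):
5 0 6
4 2 8
3 7 1

After move 8 (R):
5 6 0
4 2 8
3 7 1

After move 9 (D):
5 6 8
4 2 0
3 7 1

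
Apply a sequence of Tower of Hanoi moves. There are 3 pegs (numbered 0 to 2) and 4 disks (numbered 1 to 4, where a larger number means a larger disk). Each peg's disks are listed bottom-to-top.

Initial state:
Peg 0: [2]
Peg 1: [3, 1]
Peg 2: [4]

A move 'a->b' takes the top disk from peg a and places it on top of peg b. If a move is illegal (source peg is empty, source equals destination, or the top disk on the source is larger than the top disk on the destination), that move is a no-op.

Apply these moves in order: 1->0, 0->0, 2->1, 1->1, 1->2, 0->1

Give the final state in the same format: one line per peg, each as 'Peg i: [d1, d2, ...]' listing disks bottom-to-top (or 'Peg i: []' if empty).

Answer: Peg 0: [2]
Peg 1: [1]
Peg 2: [4, 3]

Derivation:
After move 1 (1->0):
Peg 0: [2, 1]
Peg 1: [3]
Peg 2: [4]

After move 2 (0->0):
Peg 0: [2, 1]
Peg 1: [3]
Peg 2: [4]

After move 3 (2->1):
Peg 0: [2, 1]
Peg 1: [3]
Peg 2: [4]

After move 4 (1->1):
Peg 0: [2, 1]
Peg 1: [3]
Peg 2: [4]

After move 5 (1->2):
Peg 0: [2, 1]
Peg 1: []
Peg 2: [4, 3]

After move 6 (0->1):
Peg 0: [2]
Peg 1: [1]
Peg 2: [4, 3]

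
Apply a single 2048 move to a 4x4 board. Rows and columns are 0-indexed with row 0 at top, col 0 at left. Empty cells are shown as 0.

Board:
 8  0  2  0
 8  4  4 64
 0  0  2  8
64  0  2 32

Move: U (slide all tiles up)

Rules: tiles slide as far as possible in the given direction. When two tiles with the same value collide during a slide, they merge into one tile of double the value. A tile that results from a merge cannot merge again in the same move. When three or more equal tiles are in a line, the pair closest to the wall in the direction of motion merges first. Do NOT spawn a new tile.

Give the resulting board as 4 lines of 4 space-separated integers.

Answer: 16  4  2 64
64  0  4  8
 0  0  4 32
 0  0  0  0

Derivation:
Slide up:
col 0: [8, 8, 0, 64] -> [16, 64, 0, 0]
col 1: [0, 4, 0, 0] -> [4, 0, 0, 0]
col 2: [2, 4, 2, 2] -> [2, 4, 4, 0]
col 3: [0, 64, 8, 32] -> [64, 8, 32, 0]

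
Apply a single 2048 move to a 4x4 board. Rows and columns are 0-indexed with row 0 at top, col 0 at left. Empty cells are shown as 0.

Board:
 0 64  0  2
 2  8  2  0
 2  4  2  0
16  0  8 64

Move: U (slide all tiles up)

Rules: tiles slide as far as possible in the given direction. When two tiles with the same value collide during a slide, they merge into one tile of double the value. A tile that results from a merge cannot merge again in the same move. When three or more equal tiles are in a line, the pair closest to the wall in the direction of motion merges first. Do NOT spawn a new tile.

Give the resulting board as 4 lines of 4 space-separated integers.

Slide up:
col 0: [0, 2, 2, 16] -> [4, 16, 0, 0]
col 1: [64, 8, 4, 0] -> [64, 8, 4, 0]
col 2: [0, 2, 2, 8] -> [4, 8, 0, 0]
col 3: [2, 0, 0, 64] -> [2, 64, 0, 0]

Answer:  4 64  4  2
16  8  8 64
 0  4  0  0
 0  0  0  0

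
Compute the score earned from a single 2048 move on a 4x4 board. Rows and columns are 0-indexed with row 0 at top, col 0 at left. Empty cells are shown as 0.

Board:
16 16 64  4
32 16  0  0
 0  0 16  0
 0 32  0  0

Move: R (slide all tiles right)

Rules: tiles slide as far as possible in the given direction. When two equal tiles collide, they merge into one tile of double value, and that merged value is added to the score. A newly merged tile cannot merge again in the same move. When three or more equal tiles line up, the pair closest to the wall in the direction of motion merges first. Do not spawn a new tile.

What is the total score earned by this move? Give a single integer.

Slide right:
row 0: [16, 16, 64, 4] -> [0, 32, 64, 4]  score +32 (running 32)
row 1: [32, 16, 0, 0] -> [0, 0, 32, 16]  score +0 (running 32)
row 2: [0, 0, 16, 0] -> [0, 0, 0, 16]  score +0 (running 32)
row 3: [0, 32, 0, 0] -> [0, 0, 0, 32]  score +0 (running 32)
Board after move:
 0 32 64  4
 0  0 32 16
 0  0  0 16
 0  0  0 32

Answer: 32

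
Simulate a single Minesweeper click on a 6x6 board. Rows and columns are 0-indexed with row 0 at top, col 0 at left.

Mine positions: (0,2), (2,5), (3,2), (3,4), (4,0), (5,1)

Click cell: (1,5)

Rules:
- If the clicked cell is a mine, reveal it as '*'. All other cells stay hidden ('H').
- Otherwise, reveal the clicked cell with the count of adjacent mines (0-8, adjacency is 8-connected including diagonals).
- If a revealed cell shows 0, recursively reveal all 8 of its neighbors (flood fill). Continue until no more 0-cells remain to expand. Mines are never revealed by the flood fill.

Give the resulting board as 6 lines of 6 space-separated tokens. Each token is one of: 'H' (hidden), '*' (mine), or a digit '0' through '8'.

H H H H H H
H H H H H 1
H H H H H H
H H H H H H
H H H H H H
H H H H H H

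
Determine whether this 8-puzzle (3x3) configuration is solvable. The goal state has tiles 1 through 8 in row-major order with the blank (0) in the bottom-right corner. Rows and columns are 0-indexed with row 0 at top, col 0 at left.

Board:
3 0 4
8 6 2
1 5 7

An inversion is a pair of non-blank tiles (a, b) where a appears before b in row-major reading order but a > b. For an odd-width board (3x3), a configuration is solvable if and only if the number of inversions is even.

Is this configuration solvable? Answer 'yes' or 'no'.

Answer: no

Derivation:
Inversions (pairs i<j in row-major order where tile[i] > tile[j] > 0): 13
13 is odd, so the puzzle is not solvable.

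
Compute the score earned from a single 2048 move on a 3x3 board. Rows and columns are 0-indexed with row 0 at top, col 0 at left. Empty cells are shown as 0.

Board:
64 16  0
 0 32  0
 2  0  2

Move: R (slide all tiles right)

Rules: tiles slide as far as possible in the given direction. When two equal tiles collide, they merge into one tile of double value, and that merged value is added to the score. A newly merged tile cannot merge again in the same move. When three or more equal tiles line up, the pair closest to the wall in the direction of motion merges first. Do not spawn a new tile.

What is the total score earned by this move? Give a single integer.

Slide right:
row 0: [64, 16, 0] -> [0, 64, 16]  score +0 (running 0)
row 1: [0, 32, 0] -> [0, 0, 32]  score +0 (running 0)
row 2: [2, 0, 2] -> [0, 0, 4]  score +4 (running 4)
Board after move:
 0 64 16
 0  0 32
 0  0  4

Answer: 4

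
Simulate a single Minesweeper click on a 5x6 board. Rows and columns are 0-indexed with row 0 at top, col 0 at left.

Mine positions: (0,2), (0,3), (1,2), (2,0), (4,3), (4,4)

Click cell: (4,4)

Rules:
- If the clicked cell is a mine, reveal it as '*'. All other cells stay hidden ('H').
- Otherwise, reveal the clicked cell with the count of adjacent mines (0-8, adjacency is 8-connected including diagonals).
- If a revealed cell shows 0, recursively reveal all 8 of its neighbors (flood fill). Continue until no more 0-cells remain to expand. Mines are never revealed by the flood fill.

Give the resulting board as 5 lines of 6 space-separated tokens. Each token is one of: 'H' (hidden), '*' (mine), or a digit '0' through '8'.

H H H H H H
H H H H H H
H H H H H H
H H H H H H
H H H H * H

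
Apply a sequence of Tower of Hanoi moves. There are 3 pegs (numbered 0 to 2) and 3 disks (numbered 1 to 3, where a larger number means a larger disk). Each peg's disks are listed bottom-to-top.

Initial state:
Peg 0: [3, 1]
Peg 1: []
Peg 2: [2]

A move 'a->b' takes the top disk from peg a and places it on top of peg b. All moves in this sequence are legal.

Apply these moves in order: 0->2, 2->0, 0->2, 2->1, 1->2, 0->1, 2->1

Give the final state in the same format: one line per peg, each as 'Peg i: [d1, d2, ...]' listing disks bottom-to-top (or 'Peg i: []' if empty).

Answer: Peg 0: []
Peg 1: [3, 1]
Peg 2: [2]

Derivation:
After move 1 (0->2):
Peg 0: [3]
Peg 1: []
Peg 2: [2, 1]

After move 2 (2->0):
Peg 0: [3, 1]
Peg 1: []
Peg 2: [2]

After move 3 (0->2):
Peg 0: [3]
Peg 1: []
Peg 2: [2, 1]

After move 4 (2->1):
Peg 0: [3]
Peg 1: [1]
Peg 2: [2]

After move 5 (1->2):
Peg 0: [3]
Peg 1: []
Peg 2: [2, 1]

After move 6 (0->1):
Peg 0: []
Peg 1: [3]
Peg 2: [2, 1]

After move 7 (2->1):
Peg 0: []
Peg 1: [3, 1]
Peg 2: [2]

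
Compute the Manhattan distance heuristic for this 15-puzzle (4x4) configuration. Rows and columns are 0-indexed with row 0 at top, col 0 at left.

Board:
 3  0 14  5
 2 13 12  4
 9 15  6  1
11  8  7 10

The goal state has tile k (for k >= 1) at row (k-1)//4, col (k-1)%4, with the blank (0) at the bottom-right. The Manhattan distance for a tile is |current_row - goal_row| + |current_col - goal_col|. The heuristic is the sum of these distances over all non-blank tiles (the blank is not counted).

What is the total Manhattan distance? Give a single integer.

Answer: 39

Derivation:
Tile 3: (0,0)->(0,2) = 2
Tile 14: (0,2)->(3,1) = 4
Tile 5: (0,3)->(1,0) = 4
Tile 2: (1,0)->(0,1) = 2
Tile 13: (1,1)->(3,0) = 3
Tile 12: (1,2)->(2,3) = 2
Tile 4: (1,3)->(0,3) = 1
Tile 9: (2,0)->(2,0) = 0
Tile 15: (2,1)->(3,2) = 2
Tile 6: (2,2)->(1,1) = 2
Tile 1: (2,3)->(0,0) = 5
Tile 11: (3,0)->(2,2) = 3
Tile 8: (3,1)->(1,3) = 4
Tile 7: (3,2)->(1,2) = 2
Tile 10: (3,3)->(2,1) = 3
Sum: 2 + 4 + 4 + 2 + 3 + 2 + 1 + 0 + 2 + 2 + 5 + 3 + 4 + 2 + 3 = 39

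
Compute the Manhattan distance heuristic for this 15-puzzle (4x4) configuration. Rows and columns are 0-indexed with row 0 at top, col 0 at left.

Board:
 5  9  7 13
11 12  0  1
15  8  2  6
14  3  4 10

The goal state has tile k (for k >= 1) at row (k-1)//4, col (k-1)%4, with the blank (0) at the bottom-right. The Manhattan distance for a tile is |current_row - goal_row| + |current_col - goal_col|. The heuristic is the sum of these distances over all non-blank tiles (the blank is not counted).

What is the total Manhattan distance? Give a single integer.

Tile 5: (0,0)->(1,0) = 1
Tile 9: (0,1)->(2,0) = 3
Tile 7: (0,2)->(1,2) = 1
Tile 13: (0,3)->(3,0) = 6
Tile 11: (1,0)->(2,2) = 3
Tile 12: (1,1)->(2,3) = 3
Tile 1: (1,3)->(0,0) = 4
Tile 15: (2,0)->(3,2) = 3
Tile 8: (2,1)->(1,3) = 3
Tile 2: (2,2)->(0,1) = 3
Tile 6: (2,3)->(1,1) = 3
Tile 14: (3,0)->(3,1) = 1
Tile 3: (3,1)->(0,2) = 4
Tile 4: (3,2)->(0,3) = 4
Tile 10: (3,3)->(2,1) = 3
Sum: 1 + 3 + 1 + 6 + 3 + 3 + 4 + 3 + 3 + 3 + 3 + 1 + 4 + 4 + 3 = 45

Answer: 45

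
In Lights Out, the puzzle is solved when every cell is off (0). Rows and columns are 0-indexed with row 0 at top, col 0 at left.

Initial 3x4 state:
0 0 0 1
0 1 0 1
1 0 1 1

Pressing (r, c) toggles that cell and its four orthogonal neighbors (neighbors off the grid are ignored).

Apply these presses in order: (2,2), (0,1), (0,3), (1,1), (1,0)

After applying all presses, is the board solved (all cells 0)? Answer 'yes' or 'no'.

After press 1 at (2,2):
0 0 0 1
0 1 1 1
1 1 0 0

After press 2 at (0,1):
1 1 1 1
0 0 1 1
1 1 0 0

After press 3 at (0,3):
1 1 0 0
0 0 1 0
1 1 0 0

After press 4 at (1,1):
1 0 0 0
1 1 0 0
1 0 0 0

After press 5 at (1,0):
0 0 0 0
0 0 0 0
0 0 0 0

Lights still on: 0

Answer: yes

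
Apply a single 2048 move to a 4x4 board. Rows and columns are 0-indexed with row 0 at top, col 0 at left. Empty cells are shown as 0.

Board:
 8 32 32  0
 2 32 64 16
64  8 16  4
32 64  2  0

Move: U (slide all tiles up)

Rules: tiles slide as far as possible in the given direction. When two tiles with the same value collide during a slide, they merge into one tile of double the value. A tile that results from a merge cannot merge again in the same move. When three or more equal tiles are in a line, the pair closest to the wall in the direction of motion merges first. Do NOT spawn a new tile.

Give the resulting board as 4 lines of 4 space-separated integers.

Slide up:
col 0: [8, 2, 64, 32] -> [8, 2, 64, 32]
col 1: [32, 32, 8, 64] -> [64, 8, 64, 0]
col 2: [32, 64, 16, 2] -> [32, 64, 16, 2]
col 3: [0, 16, 4, 0] -> [16, 4, 0, 0]

Answer:  8 64 32 16
 2  8 64  4
64 64 16  0
32  0  2  0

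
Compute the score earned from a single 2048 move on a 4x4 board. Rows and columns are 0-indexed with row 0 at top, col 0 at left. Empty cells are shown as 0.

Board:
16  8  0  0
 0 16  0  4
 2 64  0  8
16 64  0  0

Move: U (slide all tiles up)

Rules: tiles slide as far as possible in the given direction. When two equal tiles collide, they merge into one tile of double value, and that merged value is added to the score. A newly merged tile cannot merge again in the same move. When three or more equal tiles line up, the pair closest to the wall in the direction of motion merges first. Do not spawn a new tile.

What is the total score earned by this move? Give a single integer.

Slide up:
col 0: [16, 0, 2, 16] -> [16, 2, 16, 0]  score +0 (running 0)
col 1: [8, 16, 64, 64] -> [8, 16, 128, 0]  score +128 (running 128)
col 2: [0, 0, 0, 0] -> [0, 0, 0, 0]  score +0 (running 128)
col 3: [0, 4, 8, 0] -> [4, 8, 0, 0]  score +0 (running 128)
Board after move:
 16   8   0   4
  2  16   0   8
 16 128   0   0
  0   0   0   0

Answer: 128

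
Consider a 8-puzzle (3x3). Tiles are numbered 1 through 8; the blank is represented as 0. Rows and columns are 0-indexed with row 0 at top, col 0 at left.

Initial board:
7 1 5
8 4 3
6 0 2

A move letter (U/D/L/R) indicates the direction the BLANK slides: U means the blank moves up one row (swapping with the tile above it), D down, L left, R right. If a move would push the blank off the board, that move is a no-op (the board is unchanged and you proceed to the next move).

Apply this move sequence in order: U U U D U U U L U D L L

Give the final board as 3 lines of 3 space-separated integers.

After move 1 (U):
7 1 5
8 0 3
6 4 2

After move 2 (U):
7 0 5
8 1 3
6 4 2

After move 3 (U):
7 0 5
8 1 3
6 4 2

After move 4 (D):
7 1 5
8 0 3
6 4 2

After move 5 (U):
7 0 5
8 1 3
6 4 2

After move 6 (U):
7 0 5
8 1 3
6 4 2

After move 7 (U):
7 0 5
8 1 3
6 4 2

After move 8 (L):
0 7 5
8 1 3
6 4 2

After move 9 (U):
0 7 5
8 1 3
6 4 2

After move 10 (D):
8 7 5
0 1 3
6 4 2

After move 11 (L):
8 7 5
0 1 3
6 4 2

After move 12 (L):
8 7 5
0 1 3
6 4 2

Answer: 8 7 5
0 1 3
6 4 2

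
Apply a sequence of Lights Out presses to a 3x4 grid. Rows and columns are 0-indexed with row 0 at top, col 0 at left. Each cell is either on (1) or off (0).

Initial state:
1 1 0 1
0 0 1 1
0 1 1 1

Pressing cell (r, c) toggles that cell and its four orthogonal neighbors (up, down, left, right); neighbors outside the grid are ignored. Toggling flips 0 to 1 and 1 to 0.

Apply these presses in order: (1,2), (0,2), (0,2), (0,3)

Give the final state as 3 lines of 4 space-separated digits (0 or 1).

Answer: 1 1 0 0
0 1 0 1
0 1 0 1

Derivation:
After press 1 at (1,2):
1 1 1 1
0 1 0 0
0 1 0 1

After press 2 at (0,2):
1 0 0 0
0 1 1 0
0 1 0 1

After press 3 at (0,2):
1 1 1 1
0 1 0 0
0 1 0 1

After press 4 at (0,3):
1 1 0 0
0 1 0 1
0 1 0 1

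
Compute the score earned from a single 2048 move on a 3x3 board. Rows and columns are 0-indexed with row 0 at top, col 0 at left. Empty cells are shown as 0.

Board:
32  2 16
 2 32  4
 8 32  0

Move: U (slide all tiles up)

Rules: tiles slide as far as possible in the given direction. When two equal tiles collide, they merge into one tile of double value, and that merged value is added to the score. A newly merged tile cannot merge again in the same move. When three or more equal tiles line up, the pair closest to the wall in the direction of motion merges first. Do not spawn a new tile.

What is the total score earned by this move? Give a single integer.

Answer: 64

Derivation:
Slide up:
col 0: [32, 2, 8] -> [32, 2, 8]  score +0 (running 0)
col 1: [2, 32, 32] -> [2, 64, 0]  score +64 (running 64)
col 2: [16, 4, 0] -> [16, 4, 0]  score +0 (running 64)
Board after move:
32  2 16
 2 64  4
 8  0  0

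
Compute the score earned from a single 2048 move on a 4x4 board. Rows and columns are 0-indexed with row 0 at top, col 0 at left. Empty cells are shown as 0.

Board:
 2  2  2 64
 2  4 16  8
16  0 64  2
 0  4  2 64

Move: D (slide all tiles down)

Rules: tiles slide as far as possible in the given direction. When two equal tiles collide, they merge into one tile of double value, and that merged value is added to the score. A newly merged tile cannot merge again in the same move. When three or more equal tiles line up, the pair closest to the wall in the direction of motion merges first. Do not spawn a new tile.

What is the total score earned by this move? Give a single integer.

Answer: 12

Derivation:
Slide down:
col 0: [2, 2, 16, 0] -> [0, 0, 4, 16]  score +4 (running 4)
col 1: [2, 4, 0, 4] -> [0, 0, 2, 8]  score +8 (running 12)
col 2: [2, 16, 64, 2] -> [2, 16, 64, 2]  score +0 (running 12)
col 3: [64, 8, 2, 64] -> [64, 8, 2, 64]  score +0 (running 12)
Board after move:
 0  0  2 64
 0  0 16  8
 4  2 64  2
16  8  2 64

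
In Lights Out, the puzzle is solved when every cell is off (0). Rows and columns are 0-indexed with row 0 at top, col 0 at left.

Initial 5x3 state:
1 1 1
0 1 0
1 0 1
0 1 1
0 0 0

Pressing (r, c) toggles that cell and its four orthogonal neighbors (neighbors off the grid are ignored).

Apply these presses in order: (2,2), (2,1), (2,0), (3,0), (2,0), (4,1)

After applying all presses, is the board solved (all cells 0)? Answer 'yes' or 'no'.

After press 1 at (2,2):
1 1 1
0 1 1
1 1 0
0 1 0
0 0 0

After press 2 at (2,1):
1 1 1
0 0 1
0 0 1
0 0 0
0 0 0

After press 3 at (2,0):
1 1 1
1 0 1
1 1 1
1 0 0
0 0 0

After press 4 at (3,0):
1 1 1
1 0 1
0 1 1
0 1 0
1 0 0

After press 5 at (2,0):
1 1 1
0 0 1
1 0 1
1 1 0
1 0 0

After press 6 at (4,1):
1 1 1
0 0 1
1 0 1
1 0 0
0 1 1

Lights still on: 9

Answer: no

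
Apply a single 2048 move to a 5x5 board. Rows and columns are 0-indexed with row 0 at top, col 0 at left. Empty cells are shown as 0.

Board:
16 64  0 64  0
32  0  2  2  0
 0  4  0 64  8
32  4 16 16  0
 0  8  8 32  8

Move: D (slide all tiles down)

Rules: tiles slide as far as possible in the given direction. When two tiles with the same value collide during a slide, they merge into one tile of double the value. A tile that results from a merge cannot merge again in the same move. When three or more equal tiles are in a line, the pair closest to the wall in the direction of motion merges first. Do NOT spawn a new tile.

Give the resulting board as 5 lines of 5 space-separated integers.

Slide down:
col 0: [16, 32, 0, 32, 0] -> [0, 0, 0, 16, 64]
col 1: [64, 0, 4, 4, 8] -> [0, 0, 64, 8, 8]
col 2: [0, 2, 0, 16, 8] -> [0, 0, 2, 16, 8]
col 3: [64, 2, 64, 16, 32] -> [64, 2, 64, 16, 32]
col 4: [0, 0, 8, 0, 8] -> [0, 0, 0, 0, 16]

Answer:  0  0  0 64  0
 0  0  0  2  0
 0 64  2 64  0
16  8 16 16  0
64  8  8 32 16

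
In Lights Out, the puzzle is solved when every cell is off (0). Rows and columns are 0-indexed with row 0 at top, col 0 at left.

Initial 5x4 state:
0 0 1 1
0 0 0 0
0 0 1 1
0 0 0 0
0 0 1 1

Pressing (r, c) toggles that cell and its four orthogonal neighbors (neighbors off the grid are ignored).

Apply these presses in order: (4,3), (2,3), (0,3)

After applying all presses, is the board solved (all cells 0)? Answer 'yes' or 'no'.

After press 1 at (4,3):
0 0 1 1
0 0 0 0
0 0 1 1
0 0 0 1
0 0 0 0

After press 2 at (2,3):
0 0 1 1
0 0 0 1
0 0 0 0
0 0 0 0
0 0 0 0

After press 3 at (0,3):
0 0 0 0
0 0 0 0
0 0 0 0
0 0 0 0
0 0 0 0

Lights still on: 0

Answer: yes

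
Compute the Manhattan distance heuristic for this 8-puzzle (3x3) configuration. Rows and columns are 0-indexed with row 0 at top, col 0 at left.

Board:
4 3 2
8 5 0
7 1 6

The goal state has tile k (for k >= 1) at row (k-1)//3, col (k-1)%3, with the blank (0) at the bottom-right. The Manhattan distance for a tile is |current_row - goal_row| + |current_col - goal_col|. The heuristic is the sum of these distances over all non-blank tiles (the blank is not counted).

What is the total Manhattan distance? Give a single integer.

Answer: 9

Derivation:
Tile 4: (0,0)->(1,0) = 1
Tile 3: (0,1)->(0,2) = 1
Tile 2: (0,2)->(0,1) = 1
Tile 8: (1,0)->(2,1) = 2
Tile 5: (1,1)->(1,1) = 0
Tile 7: (2,0)->(2,0) = 0
Tile 1: (2,1)->(0,0) = 3
Tile 6: (2,2)->(1,2) = 1
Sum: 1 + 1 + 1 + 2 + 0 + 0 + 3 + 1 = 9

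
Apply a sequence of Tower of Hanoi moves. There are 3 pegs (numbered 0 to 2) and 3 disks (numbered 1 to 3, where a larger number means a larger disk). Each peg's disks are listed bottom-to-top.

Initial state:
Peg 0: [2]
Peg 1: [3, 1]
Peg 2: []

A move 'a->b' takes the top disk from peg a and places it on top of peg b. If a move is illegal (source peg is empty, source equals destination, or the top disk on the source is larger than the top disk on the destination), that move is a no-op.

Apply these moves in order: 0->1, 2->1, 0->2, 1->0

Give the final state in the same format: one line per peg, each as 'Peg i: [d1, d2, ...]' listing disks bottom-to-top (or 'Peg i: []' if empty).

After move 1 (0->1):
Peg 0: [2]
Peg 1: [3, 1]
Peg 2: []

After move 2 (2->1):
Peg 0: [2]
Peg 1: [3, 1]
Peg 2: []

After move 3 (0->2):
Peg 0: []
Peg 1: [3, 1]
Peg 2: [2]

After move 4 (1->0):
Peg 0: [1]
Peg 1: [3]
Peg 2: [2]

Answer: Peg 0: [1]
Peg 1: [3]
Peg 2: [2]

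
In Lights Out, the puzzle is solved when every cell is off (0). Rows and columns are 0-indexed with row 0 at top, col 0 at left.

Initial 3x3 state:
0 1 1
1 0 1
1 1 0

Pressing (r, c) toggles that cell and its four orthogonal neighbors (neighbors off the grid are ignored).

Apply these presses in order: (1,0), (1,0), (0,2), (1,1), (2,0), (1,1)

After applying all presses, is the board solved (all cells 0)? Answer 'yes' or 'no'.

After press 1 at (1,0):
1 1 1
0 1 1
0 1 0

After press 2 at (1,0):
0 1 1
1 0 1
1 1 0

After press 3 at (0,2):
0 0 0
1 0 0
1 1 0

After press 4 at (1,1):
0 1 0
0 1 1
1 0 0

After press 5 at (2,0):
0 1 0
1 1 1
0 1 0

After press 6 at (1,1):
0 0 0
0 0 0
0 0 0

Lights still on: 0

Answer: yes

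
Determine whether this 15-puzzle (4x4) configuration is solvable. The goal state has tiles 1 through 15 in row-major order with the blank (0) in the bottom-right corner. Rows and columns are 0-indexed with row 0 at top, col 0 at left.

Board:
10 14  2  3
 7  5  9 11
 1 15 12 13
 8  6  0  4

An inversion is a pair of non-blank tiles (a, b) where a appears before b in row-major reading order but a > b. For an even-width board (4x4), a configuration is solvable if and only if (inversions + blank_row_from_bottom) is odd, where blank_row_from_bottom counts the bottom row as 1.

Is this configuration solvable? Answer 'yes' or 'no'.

Answer: no

Derivation:
Inversions: 51
Blank is in row 3 (0-indexed from top), which is row 1 counting from the bottom (bottom = 1).
51 + 1 = 52, which is even, so the puzzle is not solvable.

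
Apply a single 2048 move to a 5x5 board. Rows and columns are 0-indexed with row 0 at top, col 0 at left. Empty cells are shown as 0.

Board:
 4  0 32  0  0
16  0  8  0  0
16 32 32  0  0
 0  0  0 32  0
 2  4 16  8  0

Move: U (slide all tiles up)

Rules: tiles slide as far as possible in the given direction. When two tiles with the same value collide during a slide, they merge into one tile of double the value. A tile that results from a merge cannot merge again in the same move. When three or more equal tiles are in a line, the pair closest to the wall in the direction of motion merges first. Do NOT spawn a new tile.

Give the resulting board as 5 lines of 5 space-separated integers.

Answer:  4 32 32 32  0
32  4  8  8  0
 2  0 32  0  0
 0  0 16  0  0
 0  0  0  0  0

Derivation:
Slide up:
col 0: [4, 16, 16, 0, 2] -> [4, 32, 2, 0, 0]
col 1: [0, 0, 32, 0, 4] -> [32, 4, 0, 0, 0]
col 2: [32, 8, 32, 0, 16] -> [32, 8, 32, 16, 0]
col 3: [0, 0, 0, 32, 8] -> [32, 8, 0, 0, 0]
col 4: [0, 0, 0, 0, 0] -> [0, 0, 0, 0, 0]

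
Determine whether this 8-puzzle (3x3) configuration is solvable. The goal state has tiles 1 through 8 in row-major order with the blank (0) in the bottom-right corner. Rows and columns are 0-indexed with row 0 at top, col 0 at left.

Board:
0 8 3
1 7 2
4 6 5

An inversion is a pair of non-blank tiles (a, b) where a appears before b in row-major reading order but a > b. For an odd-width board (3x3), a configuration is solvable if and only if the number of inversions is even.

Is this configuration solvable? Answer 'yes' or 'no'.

Inversions (pairs i<j in row-major order where tile[i] > tile[j] > 0): 14
14 is even, so the puzzle is solvable.

Answer: yes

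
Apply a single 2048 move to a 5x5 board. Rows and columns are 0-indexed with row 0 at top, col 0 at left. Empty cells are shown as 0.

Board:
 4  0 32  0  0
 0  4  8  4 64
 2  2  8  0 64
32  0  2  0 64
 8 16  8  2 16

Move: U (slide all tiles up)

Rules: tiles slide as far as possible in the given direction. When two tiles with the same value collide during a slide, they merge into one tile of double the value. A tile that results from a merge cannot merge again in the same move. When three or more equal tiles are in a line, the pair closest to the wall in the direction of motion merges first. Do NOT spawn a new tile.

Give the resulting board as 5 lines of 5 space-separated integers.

Slide up:
col 0: [4, 0, 2, 32, 8] -> [4, 2, 32, 8, 0]
col 1: [0, 4, 2, 0, 16] -> [4, 2, 16, 0, 0]
col 2: [32, 8, 8, 2, 8] -> [32, 16, 2, 8, 0]
col 3: [0, 4, 0, 0, 2] -> [4, 2, 0, 0, 0]
col 4: [0, 64, 64, 64, 16] -> [128, 64, 16, 0, 0]

Answer:   4   4  32   4 128
  2   2  16   2  64
 32  16   2   0  16
  8   0   8   0   0
  0   0   0   0   0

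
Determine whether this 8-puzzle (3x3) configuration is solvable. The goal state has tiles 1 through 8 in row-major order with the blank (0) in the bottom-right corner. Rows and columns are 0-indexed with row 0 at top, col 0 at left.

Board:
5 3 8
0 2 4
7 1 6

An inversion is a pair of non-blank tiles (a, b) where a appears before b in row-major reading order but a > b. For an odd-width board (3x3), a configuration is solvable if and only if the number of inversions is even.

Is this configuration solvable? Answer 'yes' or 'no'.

Answer: no

Derivation:
Inversions (pairs i<j in row-major order where tile[i] > tile[j] > 0): 15
15 is odd, so the puzzle is not solvable.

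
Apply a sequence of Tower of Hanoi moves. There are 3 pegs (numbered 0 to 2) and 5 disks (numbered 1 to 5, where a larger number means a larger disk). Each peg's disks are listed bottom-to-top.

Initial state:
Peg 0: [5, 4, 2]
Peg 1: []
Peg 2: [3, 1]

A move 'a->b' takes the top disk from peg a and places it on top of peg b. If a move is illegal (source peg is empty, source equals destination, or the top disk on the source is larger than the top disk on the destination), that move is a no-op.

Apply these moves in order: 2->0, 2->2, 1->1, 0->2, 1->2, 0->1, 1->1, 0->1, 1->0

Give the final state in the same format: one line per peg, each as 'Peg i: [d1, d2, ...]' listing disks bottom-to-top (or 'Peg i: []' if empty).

After move 1 (2->0):
Peg 0: [5, 4, 2, 1]
Peg 1: []
Peg 2: [3]

After move 2 (2->2):
Peg 0: [5, 4, 2, 1]
Peg 1: []
Peg 2: [3]

After move 3 (1->1):
Peg 0: [5, 4, 2, 1]
Peg 1: []
Peg 2: [3]

After move 4 (0->2):
Peg 0: [5, 4, 2]
Peg 1: []
Peg 2: [3, 1]

After move 5 (1->2):
Peg 0: [5, 4, 2]
Peg 1: []
Peg 2: [3, 1]

After move 6 (0->1):
Peg 0: [5, 4]
Peg 1: [2]
Peg 2: [3, 1]

After move 7 (1->1):
Peg 0: [5, 4]
Peg 1: [2]
Peg 2: [3, 1]

After move 8 (0->1):
Peg 0: [5, 4]
Peg 1: [2]
Peg 2: [3, 1]

After move 9 (1->0):
Peg 0: [5, 4, 2]
Peg 1: []
Peg 2: [3, 1]

Answer: Peg 0: [5, 4, 2]
Peg 1: []
Peg 2: [3, 1]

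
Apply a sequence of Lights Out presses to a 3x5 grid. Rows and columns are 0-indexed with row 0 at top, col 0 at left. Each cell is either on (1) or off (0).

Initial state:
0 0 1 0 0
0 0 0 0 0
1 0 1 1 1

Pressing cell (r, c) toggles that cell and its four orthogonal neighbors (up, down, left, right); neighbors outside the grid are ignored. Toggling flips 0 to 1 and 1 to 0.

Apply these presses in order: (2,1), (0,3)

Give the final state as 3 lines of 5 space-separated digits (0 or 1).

After press 1 at (2,1):
0 0 1 0 0
0 1 0 0 0
0 1 0 1 1

After press 2 at (0,3):
0 0 0 1 1
0 1 0 1 0
0 1 0 1 1

Answer: 0 0 0 1 1
0 1 0 1 0
0 1 0 1 1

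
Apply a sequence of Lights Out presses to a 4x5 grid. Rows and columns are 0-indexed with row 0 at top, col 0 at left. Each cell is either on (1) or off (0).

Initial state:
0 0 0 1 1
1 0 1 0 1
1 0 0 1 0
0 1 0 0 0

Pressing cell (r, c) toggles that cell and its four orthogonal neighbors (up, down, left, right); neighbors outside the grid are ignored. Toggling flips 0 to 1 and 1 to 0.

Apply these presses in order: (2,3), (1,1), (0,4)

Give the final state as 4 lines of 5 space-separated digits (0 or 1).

Answer: 0 1 0 0 0
0 1 0 1 0
1 1 1 0 1
0 1 0 1 0

Derivation:
After press 1 at (2,3):
0 0 0 1 1
1 0 1 1 1
1 0 1 0 1
0 1 0 1 0

After press 2 at (1,1):
0 1 0 1 1
0 1 0 1 1
1 1 1 0 1
0 1 0 1 0

After press 3 at (0,4):
0 1 0 0 0
0 1 0 1 0
1 1 1 0 1
0 1 0 1 0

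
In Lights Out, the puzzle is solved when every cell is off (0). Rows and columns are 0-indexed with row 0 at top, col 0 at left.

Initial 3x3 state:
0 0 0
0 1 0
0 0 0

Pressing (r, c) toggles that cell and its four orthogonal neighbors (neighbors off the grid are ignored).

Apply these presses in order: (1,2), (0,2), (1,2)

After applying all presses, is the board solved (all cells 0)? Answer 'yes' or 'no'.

After press 1 at (1,2):
0 0 1
0 0 1
0 0 1

After press 2 at (0,2):
0 1 0
0 0 0
0 0 1

After press 3 at (1,2):
0 1 1
0 1 1
0 0 0

Lights still on: 4

Answer: no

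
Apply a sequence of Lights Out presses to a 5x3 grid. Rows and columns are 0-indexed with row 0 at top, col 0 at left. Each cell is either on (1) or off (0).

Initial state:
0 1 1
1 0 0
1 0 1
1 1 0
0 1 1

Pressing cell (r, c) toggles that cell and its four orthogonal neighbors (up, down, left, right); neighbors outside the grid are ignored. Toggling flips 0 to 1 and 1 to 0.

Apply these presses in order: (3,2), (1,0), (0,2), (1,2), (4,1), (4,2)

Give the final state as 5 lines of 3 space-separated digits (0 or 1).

Answer: 1 0 1
0 0 0
0 0 1
1 1 0
1 1 0

Derivation:
After press 1 at (3,2):
0 1 1
1 0 0
1 0 0
1 0 1
0 1 0

After press 2 at (1,0):
1 1 1
0 1 0
0 0 0
1 0 1
0 1 0

After press 3 at (0,2):
1 0 0
0 1 1
0 0 0
1 0 1
0 1 0

After press 4 at (1,2):
1 0 1
0 0 0
0 0 1
1 0 1
0 1 0

After press 5 at (4,1):
1 0 1
0 0 0
0 0 1
1 1 1
1 0 1

After press 6 at (4,2):
1 0 1
0 0 0
0 0 1
1 1 0
1 1 0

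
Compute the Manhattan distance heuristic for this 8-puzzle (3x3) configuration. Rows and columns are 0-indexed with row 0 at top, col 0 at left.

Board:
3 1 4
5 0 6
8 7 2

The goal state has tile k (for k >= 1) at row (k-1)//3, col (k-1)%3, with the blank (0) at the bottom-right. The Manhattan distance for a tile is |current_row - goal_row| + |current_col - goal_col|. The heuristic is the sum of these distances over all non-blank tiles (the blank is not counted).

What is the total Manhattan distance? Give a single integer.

Answer: 12

Derivation:
Tile 3: at (0,0), goal (0,2), distance |0-0|+|0-2| = 2
Tile 1: at (0,1), goal (0,0), distance |0-0|+|1-0| = 1
Tile 4: at (0,2), goal (1,0), distance |0-1|+|2-0| = 3
Tile 5: at (1,0), goal (1,1), distance |1-1|+|0-1| = 1
Tile 6: at (1,2), goal (1,2), distance |1-1|+|2-2| = 0
Tile 8: at (2,0), goal (2,1), distance |2-2|+|0-1| = 1
Tile 7: at (2,1), goal (2,0), distance |2-2|+|1-0| = 1
Tile 2: at (2,2), goal (0,1), distance |2-0|+|2-1| = 3
Sum: 2 + 1 + 3 + 1 + 0 + 1 + 1 + 3 = 12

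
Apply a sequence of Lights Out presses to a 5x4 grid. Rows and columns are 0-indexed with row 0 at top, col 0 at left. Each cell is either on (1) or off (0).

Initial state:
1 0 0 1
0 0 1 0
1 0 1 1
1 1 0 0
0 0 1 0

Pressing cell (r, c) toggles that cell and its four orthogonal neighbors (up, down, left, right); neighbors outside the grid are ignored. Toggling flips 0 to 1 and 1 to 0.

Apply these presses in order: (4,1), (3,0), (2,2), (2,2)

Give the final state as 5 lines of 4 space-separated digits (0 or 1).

After press 1 at (4,1):
1 0 0 1
0 0 1 0
1 0 1 1
1 0 0 0
1 1 0 0

After press 2 at (3,0):
1 0 0 1
0 0 1 0
0 0 1 1
0 1 0 0
0 1 0 0

After press 3 at (2,2):
1 0 0 1
0 0 0 0
0 1 0 0
0 1 1 0
0 1 0 0

After press 4 at (2,2):
1 0 0 1
0 0 1 0
0 0 1 1
0 1 0 0
0 1 0 0

Answer: 1 0 0 1
0 0 1 0
0 0 1 1
0 1 0 0
0 1 0 0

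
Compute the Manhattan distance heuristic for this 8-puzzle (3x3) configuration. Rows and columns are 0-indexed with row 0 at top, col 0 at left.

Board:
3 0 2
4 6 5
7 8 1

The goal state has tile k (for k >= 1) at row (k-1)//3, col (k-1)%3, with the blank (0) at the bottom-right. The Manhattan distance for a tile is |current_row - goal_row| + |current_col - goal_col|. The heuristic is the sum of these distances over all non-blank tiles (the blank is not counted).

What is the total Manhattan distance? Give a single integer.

Answer: 9

Derivation:
Tile 3: at (0,0), goal (0,2), distance |0-0|+|0-2| = 2
Tile 2: at (0,2), goal (0,1), distance |0-0|+|2-1| = 1
Tile 4: at (1,0), goal (1,0), distance |1-1|+|0-0| = 0
Tile 6: at (1,1), goal (1,2), distance |1-1|+|1-2| = 1
Tile 5: at (1,2), goal (1,1), distance |1-1|+|2-1| = 1
Tile 7: at (2,0), goal (2,0), distance |2-2|+|0-0| = 0
Tile 8: at (2,1), goal (2,1), distance |2-2|+|1-1| = 0
Tile 1: at (2,2), goal (0,0), distance |2-0|+|2-0| = 4
Sum: 2 + 1 + 0 + 1 + 1 + 0 + 0 + 4 = 9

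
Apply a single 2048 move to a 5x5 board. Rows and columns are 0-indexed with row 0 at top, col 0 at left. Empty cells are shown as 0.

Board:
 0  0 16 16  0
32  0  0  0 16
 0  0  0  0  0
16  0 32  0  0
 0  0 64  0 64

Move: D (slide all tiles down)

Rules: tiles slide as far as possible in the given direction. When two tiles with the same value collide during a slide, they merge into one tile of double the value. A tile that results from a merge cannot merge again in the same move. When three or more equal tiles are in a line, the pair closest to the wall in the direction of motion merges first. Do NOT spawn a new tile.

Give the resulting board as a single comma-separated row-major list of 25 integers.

Answer: 0, 0, 0, 0, 0, 0, 0, 0, 0, 0, 0, 0, 16, 0, 0, 32, 0, 32, 0, 16, 16, 0, 64, 16, 64

Derivation:
Slide down:
col 0: [0, 32, 0, 16, 0] -> [0, 0, 0, 32, 16]
col 1: [0, 0, 0, 0, 0] -> [0, 0, 0, 0, 0]
col 2: [16, 0, 0, 32, 64] -> [0, 0, 16, 32, 64]
col 3: [16, 0, 0, 0, 0] -> [0, 0, 0, 0, 16]
col 4: [0, 16, 0, 0, 64] -> [0, 0, 0, 16, 64]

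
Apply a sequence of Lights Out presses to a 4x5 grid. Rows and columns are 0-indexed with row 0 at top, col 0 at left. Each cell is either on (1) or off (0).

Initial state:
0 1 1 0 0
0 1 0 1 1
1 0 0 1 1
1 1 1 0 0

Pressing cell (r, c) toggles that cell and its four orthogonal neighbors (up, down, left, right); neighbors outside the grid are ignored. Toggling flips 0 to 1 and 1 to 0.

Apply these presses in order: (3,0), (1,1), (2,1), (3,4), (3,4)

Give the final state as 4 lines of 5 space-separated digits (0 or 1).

After press 1 at (3,0):
0 1 1 0 0
0 1 0 1 1
0 0 0 1 1
0 0 1 0 0

After press 2 at (1,1):
0 0 1 0 0
1 0 1 1 1
0 1 0 1 1
0 0 1 0 0

After press 3 at (2,1):
0 0 1 0 0
1 1 1 1 1
1 0 1 1 1
0 1 1 0 0

After press 4 at (3,4):
0 0 1 0 0
1 1 1 1 1
1 0 1 1 0
0 1 1 1 1

After press 5 at (3,4):
0 0 1 0 0
1 1 1 1 1
1 0 1 1 1
0 1 1 0 0

Answer: 0 0 1 0 0
1 1 1 1 1
1 0 1 1 1
0 1 1 0 0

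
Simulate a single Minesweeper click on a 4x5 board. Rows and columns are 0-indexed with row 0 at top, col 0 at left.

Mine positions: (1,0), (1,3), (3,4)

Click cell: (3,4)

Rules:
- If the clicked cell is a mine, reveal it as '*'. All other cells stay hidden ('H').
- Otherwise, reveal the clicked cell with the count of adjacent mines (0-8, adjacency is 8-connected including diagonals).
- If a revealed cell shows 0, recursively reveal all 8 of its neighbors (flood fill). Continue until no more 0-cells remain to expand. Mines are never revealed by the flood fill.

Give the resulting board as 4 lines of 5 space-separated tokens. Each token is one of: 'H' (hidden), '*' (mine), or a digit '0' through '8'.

H H H H H
H H H H H
H H H H H
H H H H *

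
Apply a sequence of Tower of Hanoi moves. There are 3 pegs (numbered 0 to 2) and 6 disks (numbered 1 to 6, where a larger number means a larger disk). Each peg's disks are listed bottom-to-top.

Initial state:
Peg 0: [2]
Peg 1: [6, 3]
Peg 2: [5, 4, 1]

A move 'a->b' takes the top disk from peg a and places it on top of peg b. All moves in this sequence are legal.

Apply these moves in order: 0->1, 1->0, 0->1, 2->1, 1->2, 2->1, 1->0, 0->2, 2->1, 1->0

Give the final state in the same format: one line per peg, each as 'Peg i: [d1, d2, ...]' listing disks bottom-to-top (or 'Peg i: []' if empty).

Answer: Peg 0: [1]
Peg 1: [6, 3, 2]
Peg 2: [5, 4]

Derivation:
After move 1 (0->1):
Peg 0: []
Peg 1: [6, 3, 2]
Peg 2: [5, 4, 1]

After move 2 (1->0):
Peg 0: [2]
Peg 1: [6, 3]
Peg 2: [5, 4, 1]

After move 3 (0->1):
Peg 0: []
Peg 1: [6, 3, 2]
Peg 2: [5, 4, 1]

After move 4 (2->1):
Peg 0: []
Peg 1: [6, 3, 2, 1]
Peg 2: [5, 4]

After move 5 (1->2):
Peg 0: []
Peg 1: [6, 3, 2]
Peg 2: [5, 4, 1]

After move 6 (2->1):
Peg 0: []
Peg 1: [6, 3, 2, 1]
Peg 2: [5, 4]

After move 7 (1->0):
Peg 0: [1]
Peg 1: [6, 3, 2]
Peg 2: [5, 4]

After move 8 (0->2):
Peg 0: []
Peg 1: [6, 3, 2]
Peg 2: [5, 4, 1]

After move 9 (2->1):
Peg 0: []
Peg 1: [6, 3, 2, 1]
Peg 2: [5, 4]

After move 10 (1->0):
Peg 0: [1]
Peg 1: [6, 3, 2]
Peg 2: [5, 4]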